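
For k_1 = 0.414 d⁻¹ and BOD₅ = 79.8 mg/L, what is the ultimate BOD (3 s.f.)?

L₀ ≈ 91.3 mg/L

BOD₅ = L₀(1 − e^(−5k_1)) ⇒ L₀ = BOD₅ / (1 − e^(−5×0.414))
= 79.8 / (1 − 0.1262) = 79.8 / 0.8738 = 91.32 mg/L.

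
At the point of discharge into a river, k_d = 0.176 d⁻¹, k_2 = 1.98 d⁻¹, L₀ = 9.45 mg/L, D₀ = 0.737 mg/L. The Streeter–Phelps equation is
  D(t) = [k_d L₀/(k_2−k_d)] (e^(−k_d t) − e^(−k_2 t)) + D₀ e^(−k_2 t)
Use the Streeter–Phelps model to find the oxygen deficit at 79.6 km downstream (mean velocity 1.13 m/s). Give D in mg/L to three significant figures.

D ≈ 0.762 mg/L

Travel time t = x/v = 79.6 km / (1.13 m/s) = 79600 m / 1.13 m/s = 70440 s = 0.8153 d.
k_d L₀/(k_2−k_d) = 0.176×9.45/(1.98−0.176) = 1.663/1.804 = 0.9220 mg/L.
e^(−k_d t) = e^(−0.176×0.8153) = 0.8663; e^(−k_2 t) = e^(−1.98×0.8153) = 0.1990.
D = 0.9220 × (0.8663 − 0.1990) + 0.737 × 0.1990 = 0.6152 + 0.1467 = 0.7619 mg/L.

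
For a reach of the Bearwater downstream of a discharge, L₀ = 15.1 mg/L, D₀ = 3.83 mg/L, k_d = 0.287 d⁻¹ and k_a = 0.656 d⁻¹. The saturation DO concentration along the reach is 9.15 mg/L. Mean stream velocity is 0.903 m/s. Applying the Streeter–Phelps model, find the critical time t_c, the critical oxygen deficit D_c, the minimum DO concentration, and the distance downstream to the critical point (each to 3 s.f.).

t_c ≈ 1.17 d; D_c ≈ 4.72 mg/L; min DO ≈ 4.43 mg/L; x_c ≈ 91.3 km

t_c = [1/(k_a−k_d)] ln[(k_a/k_d)(1 − D₀(k_a−k_d)/(k_d L₀))]
= [1/(0.656−0.287)] ln[(0.656/0.287)(1 − 3.83×0.3690/(0.287×15.1))]
= (1/0.3690) ln[2.286 × 0.6739] = 2.710 × ln(1.540) = 2.710 × 0.4320 = 1.171 d.
D_c = (k_d/k_a) L₀ e^(−k_d t_c) = (0.287/0.656) × 15.1 × e^(−0.287×1.171) = 0.4375 × 15.1 × 0.7146 = 4.721 mg/L.
Minimum DO = C_s − D_c = 9.15 − 4.721 = 4.429 mg/L.
x_c = v t_c = 0.903 m/s × 1.171 d × 86400 s/d = 91340 m ≈ 91.3 km.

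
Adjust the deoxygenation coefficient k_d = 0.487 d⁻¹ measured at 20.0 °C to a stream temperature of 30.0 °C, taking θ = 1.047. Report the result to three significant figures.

k_d ≈ 0.771 d⁻¹

k_d(T₂) = k_d(T₁) · θ^(T₂−T₁) = 0.487 × 1.047^(30.0−20.0)
= 0.487 × 1.047^10.0 = 0.487 × 1.583 = 0.7709 d⁻¹.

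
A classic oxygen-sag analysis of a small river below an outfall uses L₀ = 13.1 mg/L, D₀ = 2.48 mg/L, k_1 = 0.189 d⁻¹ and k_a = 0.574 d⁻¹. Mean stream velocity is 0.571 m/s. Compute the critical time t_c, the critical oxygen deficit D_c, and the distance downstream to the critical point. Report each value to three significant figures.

t_c ≈ 1.62 d; D_c ≈ 3.18 mg/L; x_c ≈ 79.9 km

At the critical point dD/dt = 0, so k_1 L₀ e^(−k_1 t) = k_a D. Substituting D(t) from the Streeter–Phelps equation and solving for t gives
t_c = ln[(k_a/k_1)(1 − D₀(k_a−k_1)/(k_1 L₀))] / (k_a−k_1).
Here k_a−k_1 = 0.3850 d⁻¹ and 1 − D₀(k_a−k_1)/(k_1 L₀) = 1 − 2.48×0.3850/(0.189×13.1) = 0.6144, so
t_c = ln(3.037 × 0.6144) / 0.3850 = 0.6237 / 0.3850 = 1.620 d.
L(t_c) = L₀ e^(−k_1 t_c) = 13.1 × 0.7362 = 9.645 mg/L, and at the critical point k_a D_c = k_1 L, so D_c = (0.189/0.574) × 9.645 = 3.176 mg/L.
x_c = v t_c = 0.571 m/s × 1.620 d × 86400 s/d = 79920 m ≈ 79.9 km.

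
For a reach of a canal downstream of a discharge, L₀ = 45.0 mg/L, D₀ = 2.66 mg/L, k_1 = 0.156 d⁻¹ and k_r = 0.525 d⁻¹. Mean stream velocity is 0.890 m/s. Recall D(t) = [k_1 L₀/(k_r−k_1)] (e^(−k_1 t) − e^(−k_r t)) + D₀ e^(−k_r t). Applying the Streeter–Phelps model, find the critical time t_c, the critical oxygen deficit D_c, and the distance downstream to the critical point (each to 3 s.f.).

t_c ≈ 2.88 d; D_c ≈ 8.53 mg/L; x_c ≈ 222 km

t_c = [1/(k_r−k_1)] ln[(k_r/k_1)(1 − D₀(k_r−k_1)/(k_1 L₀))]
= [1/(0.525−0.156)] ln[(0.525/0.156)(1 − 2.66×0.3690/(0.156×45.0))]
= (1/0.3690) ln[3.365 × 0.8602] = 2.710 × ln(2.895) = 2.710 × 1.063 = 2.881 d.
L(t_c) = L₀ e^(−k_1 t_c) = 45.0 × 0.6380 = 28.71 mg/L, and at the critical point k_r D_c = k_1 L, so D_c = (0.156/0.525) × 28.71 = 8.531 mg/L.
x_c = v t_c = 0.890 m/s × 2.881 d × 86400 s/d = 221500 m ≈ 222 km.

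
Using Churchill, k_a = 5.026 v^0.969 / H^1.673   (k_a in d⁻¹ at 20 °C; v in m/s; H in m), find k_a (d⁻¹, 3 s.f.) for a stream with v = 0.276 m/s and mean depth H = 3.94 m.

k_a = 5.026 × 0.276^0.969 / 3.94^1.673 = 5.026 × 0.2872 / 9.914 = 0.1456 d⁻¹.

k_a ≈ 0.146 d⁻¹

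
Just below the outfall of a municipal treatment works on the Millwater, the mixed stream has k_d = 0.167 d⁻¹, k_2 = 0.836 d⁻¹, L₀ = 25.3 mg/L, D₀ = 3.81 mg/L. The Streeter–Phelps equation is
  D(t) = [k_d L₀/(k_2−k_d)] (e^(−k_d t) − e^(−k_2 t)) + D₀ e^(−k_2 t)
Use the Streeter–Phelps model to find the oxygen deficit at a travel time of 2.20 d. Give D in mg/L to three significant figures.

k_d L₀/(k_2−k_d) = 0.167×25.3/(0.836−0.167) = 4.225/0.6690 = 6.316 mg/L.
e^(−k_d t) = e^(−0.167×2.200) = 0.6925; e^(−k_2 t) = e^(−0.836×2.200) = 0.1589.
D = 6.316 × (0.6925 − 0.1589) + 3.81 × 0.1589 = 3.370 + 0.6056 = 3.975 mg/L.

D ≈ 3.98 mg/L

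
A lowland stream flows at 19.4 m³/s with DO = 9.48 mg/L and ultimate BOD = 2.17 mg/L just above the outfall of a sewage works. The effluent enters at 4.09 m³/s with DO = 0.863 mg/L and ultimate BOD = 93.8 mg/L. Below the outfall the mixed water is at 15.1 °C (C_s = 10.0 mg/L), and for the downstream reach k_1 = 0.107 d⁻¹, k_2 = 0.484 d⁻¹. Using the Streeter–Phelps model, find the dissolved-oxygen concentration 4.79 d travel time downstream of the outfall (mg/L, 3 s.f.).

DO ≈ 7.23 mg/L

Mixed DO = (19.4×9.48 + 4.09×0.863)/(19.4+4.09) = 187.4/23.49 = 7.980 mg/L.
Mixed L₀ = (19.4×2.17 + 4.09×93.8)/(23.49) = 425.7/23.49 = 18.12 mg/L.
Initial deficit D₀ = C_s − DO₀ = 10.0 − 7.980 = 2.020 mg/L.
D(4.79) = [0.107×18.12/(0.484−0.107)](e^(−0.107×4.79) − e^(−0.484×4.79)) + 2.020 e^(−0.484×4.79)
= 5.144 × (0.5990 − 0.09843) + 2.020 × 0.09843 = 2.774 mg/L.
DO = 10.0 − 2.774 = 7.226 mg/L.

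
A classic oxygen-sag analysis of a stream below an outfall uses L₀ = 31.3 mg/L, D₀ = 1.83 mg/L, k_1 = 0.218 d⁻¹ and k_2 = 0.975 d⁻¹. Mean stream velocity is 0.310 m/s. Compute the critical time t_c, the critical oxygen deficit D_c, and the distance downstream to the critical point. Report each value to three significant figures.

t_c = [1/(k_2−k_1)] ln[(k_2/k_1)(1 − D₀(k_2−k_1)/(k_1 L₀))]
= [1/(0.975−0.218)] ln[(0.975/0.218)(1 − 1.83×0.7570/(0.218×31.3))]
= (1/0.7570) ln[4.472 × 0.7970] = 1.321 × ln(3.564) = 1.321 × 1.271 = 1.679 d.
L(t_c) = L₀ e^(−k_1 t_c) = 31.3 × 0.6935 = 21.71 mg/L, and at the critical point k_2 D_c = k_1 L, so D_c = (0.218/0.975) × 21.71 = 4.853 mg/L.
x_c = v t_c = 0.310 m/s × 1.679 d × 86400 s/d = 44970 m ≈ 45.0 km.

t_c ≈ 1.68 d; D_c ≈ 4.85 mg/L; x_c ≈ 45.0 km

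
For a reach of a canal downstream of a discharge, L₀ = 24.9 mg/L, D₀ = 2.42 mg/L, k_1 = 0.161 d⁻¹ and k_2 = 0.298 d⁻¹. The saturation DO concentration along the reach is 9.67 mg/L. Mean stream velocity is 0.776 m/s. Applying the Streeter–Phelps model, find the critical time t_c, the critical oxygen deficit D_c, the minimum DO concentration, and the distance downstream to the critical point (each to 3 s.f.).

At the critical point dD/dt = 0, so k_1 L₀ e^(−k_1 t) = k_2 D. Substituting D(t) from the Streeter–Phelps equation and solving for t gives
t_c = ln[(k_2/k_1)(1 − D₀(k_2−k_1)/(k_1 L₀))] / (k_2−k_1).
Here k_2−k_1 = 0.1370 d⁻¹ and 1 − D₀(k_2−k_1)/(k_1 L₀) = 1 − 2.42×0.1370/(0.161×24.9) = 0.9173, so
t_c = ln(1.851 × 0.9173) / 0.1370 = 0.5294 / 0.1370 = 3.864 d.
D_c = (k_1/k_2) L₀ e^(−k_1 t_c) = (0.161/0.298) × 24.9 × e^(−0.161×3.864) = 0.5403 × 24.9 × 0.5368 = 7.222 mg/L.
Minimum DO = C_s − D_c = 9.67 − 7.222 = 2.448 mg/L.
x_c = v t_c = 0.776 m/s × 3.864 d × 86400 s/d = 259100 m ≈ 259 km.

t_c ≈ 3.86 d; D_c ≈ 7.22 mg/L; min DO ≈ 2.45 mg/L; x_c ≈ 259 km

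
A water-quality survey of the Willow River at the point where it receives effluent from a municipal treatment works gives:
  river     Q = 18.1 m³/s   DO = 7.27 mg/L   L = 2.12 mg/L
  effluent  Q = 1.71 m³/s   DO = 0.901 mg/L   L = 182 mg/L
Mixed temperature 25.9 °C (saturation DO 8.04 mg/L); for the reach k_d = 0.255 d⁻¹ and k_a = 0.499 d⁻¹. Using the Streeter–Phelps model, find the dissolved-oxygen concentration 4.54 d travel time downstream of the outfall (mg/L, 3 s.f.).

DO ≈ 4.02 mg/L

Mixed DO = (18.1×7.27 + 1.71×0.901)/(18.1+1.71) = 133.1/19.81 = 6.720 mg/L.
Mixed L₀ = (18.1×2.12 + 1.71×182)/(19.81) = 349.6/19.81 = 17.65 mg/L.
Initial deficit D₀ = C_s − DO₀ = 8.04 − 6.720 = 1.320 mg/L.
D(4.54) = [0.255×17.65/(0.499−0.255)](e^(−0.255×4.54) − e^(−0.499×4.54)) + 1.320 e^(−0.499×4.54)
= 18.44 × (0.3142 − 0.1038) + 1.320 × 0.1038 = 4.018 mg/L.
DO = 8.04 − 4.018 = 4.022 mg/L.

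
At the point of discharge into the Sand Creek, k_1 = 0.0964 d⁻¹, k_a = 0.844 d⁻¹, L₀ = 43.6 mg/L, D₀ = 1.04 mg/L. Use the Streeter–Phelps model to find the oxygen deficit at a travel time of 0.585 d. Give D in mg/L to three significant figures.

D ≈ 2.52 mg/L

k_1 L₀/(k_a−k_1) = 0.0964×43.6/(0.844−0.0964) = 4.203/0.7476 = 5.622 mg/L.
e^(−k_1 t) = e^(−0.0964×0.5850) = 0.9452; e^(−k_a t) = e^(−0.844×0.5850) = 0.6103.
D = 5.622 × (0.9452 − 0.6103) + 1.04 × 0.6103 = 1.882 + 0.6348 = 2.517 mg/L.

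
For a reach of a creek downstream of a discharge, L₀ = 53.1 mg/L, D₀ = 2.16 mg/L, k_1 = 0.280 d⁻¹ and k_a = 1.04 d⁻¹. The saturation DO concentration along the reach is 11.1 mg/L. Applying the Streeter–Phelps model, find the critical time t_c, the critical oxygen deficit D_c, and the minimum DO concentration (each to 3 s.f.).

t_c ≈ 1.57 d; D_c ≈ 9.20 mg/L; min DO ≈ 1.90 mg/L

With k_a/k_1 = 3.714 and 1 − D₀(k_a−k_1)/(k_1 L₀) = 0.8896,
t_c = ln(3.714 × 0.8896) / (1.04 − 0.280) = ln(3.304) / 0.7600 = 1.195/0.7600 = 1.573 d.
D_c = (k_1/k_a) L₀ e^(−k_1 t_c) = (0.280/1.04) × 53.1 × e^(−0.280×1.573) = 0.2692 × 53.1 × 0.6438 = 9.204 mg/L.
Minimum DO = C_s − D_c = 11.1 − 9.204 = 1.896 mg/L.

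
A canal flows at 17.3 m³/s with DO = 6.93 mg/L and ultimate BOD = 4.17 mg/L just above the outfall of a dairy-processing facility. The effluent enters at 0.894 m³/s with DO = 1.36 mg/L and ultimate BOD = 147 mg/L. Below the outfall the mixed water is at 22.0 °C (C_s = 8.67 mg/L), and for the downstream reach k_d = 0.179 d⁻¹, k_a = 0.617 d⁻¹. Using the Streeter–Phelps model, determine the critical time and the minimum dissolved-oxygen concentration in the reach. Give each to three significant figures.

Mixed DO = (17.3×6.93 + 0.894×1.36)/(17.3+0.894) = 121.1/18.19 = 6.656 mg/L.
Mixed L₀ = (17.3×4.17 + 0.894×147)/(18.19) = 203.6/18.19 = 11.19 mg/L.
Initial deficit D₀ = C_s − DO₀ = 8.67 − 6.656 = 2.014 mg/L.
t_c = (1/0.4380) ln[(0.617/0.179)(1 − 2.014×0.4380/(0.179×11.19))] = 2.283 × ln(1.929) = 1.500 d.
D_c = (0.179/0.617) × 11.19 × e^(−0.179×1.500) = 0.2901 × 11.19 × 0.7645 = 2.482 mg/L.
Minimum DO = 8.67 − 2.482 = 6.188 mg/L.

t_c ≈ 1.50 d; minimum DO ≈ 6.19 mg/L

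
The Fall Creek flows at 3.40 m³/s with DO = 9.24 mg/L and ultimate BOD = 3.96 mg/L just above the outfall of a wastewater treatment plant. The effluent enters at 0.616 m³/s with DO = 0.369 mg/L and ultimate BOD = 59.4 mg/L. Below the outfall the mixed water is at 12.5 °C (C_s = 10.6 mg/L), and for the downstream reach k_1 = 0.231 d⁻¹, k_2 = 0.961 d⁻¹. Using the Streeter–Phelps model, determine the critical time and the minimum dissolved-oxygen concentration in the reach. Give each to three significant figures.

t_c ≈ 0.349 d; minimum DO ≈ 7.84 mg/L

Mixed DO = (3.40×9.24 + 0.616×0.369)/(3.40+0.616) = 31.64/4.016 = 7.879 mg/L.
Mixed L₀ = (3.40×3.96 + 0.616×59.4)/(4.016) = 50.05/4.016 = 12.46 mg/L.
Initial deficit D₀ = C_s − DO₀ = 10.6 − 7.879 = 2.721 mg/L.
t_c = (1/0.7300) ln[(0.961/0.231)(1 − 2.721×0.7300/(0.231×12.46))] = 1.370 × ln(1.290) = 0.3492 d.
D_c = (0.231/0.961) × 12.46 × e^(−0.231×0.3492) = 0.2404 × 12.46 × 0.9225 = 2.764 mg/L.
Minimum DO = 10.6 − 2.764 = 7.836 mg/L.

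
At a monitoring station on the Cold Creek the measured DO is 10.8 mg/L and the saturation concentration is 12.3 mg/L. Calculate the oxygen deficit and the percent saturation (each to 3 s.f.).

D = C_s − C = 12.3 − 10.8 = 1.50 mg/L.
% saturation = 10.8/12.3 × 100 = 87.8 %.

D ≈ 1.50 mg/L; 87.8 % saturation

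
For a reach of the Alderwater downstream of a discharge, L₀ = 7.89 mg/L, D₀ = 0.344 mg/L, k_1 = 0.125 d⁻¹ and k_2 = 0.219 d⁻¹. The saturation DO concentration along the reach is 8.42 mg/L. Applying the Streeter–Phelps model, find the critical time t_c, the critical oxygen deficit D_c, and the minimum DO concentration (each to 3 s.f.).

With k_2/k_1 = 1.752 and 1 − D₀(k_2−k_1)/(k_1 L₀) = 0.9672,
t_c = ln(1.752 × 0.9672) / (0.219 − 0.125) = ln(1.695) / 0.09400 = 0.5274/0.09400 = 5.611 d.
L(t_c) = L₀ e^(−k_1 t_c) = 7.89 × 0.4959 = 3.913 mg/L, and at the critical point k_2 D_c = k_1 L, so D_c = (0.125/0.219) × 3.913 = 2.233 mg/L.
Minimum DO = C_s − D_c = 8.42 − 2.233 = 6.187 mg/L.

t_c ≈ 5.61 d; D_c ≈ 2.23 mg/L; min DO ≈ 6.19 mg/L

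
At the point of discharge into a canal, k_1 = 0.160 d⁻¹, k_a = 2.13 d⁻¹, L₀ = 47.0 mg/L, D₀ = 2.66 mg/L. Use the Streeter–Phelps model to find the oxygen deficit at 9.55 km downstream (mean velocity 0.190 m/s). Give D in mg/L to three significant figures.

D ≈ 3.14 mg/L

Travel time t = x/v = 9.55 km / (0.190 m/s) = 9550 m / 0.190 m/s = 50260 s = 0.5817 d.
k_1 L₀/(k_a−k_1) = 0.160×47.0/(2.13−0.160) = 7.520/1.970 = 3.817 mg/L.
e^(−k_1 t) = e^(−0.160×0.5817) = 0.9111; e^(−k_a t) = e^(−2.13×0.5817) = 0.2896.
D = 3.817 × (0.9111 − 0.2896) + 2.66 × 0.2896 = 2.372 + 0.7704 = 3.143 mg/L.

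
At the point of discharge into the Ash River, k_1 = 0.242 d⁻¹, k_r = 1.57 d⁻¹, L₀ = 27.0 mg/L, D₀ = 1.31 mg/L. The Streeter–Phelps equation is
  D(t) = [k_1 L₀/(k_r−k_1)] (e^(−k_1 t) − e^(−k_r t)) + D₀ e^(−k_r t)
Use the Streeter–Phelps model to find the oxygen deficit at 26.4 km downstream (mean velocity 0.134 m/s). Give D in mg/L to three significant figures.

Travel time t = x/v = 26.4 km / (0.134 m/s) = 26400 m / 0.134 m/s = 197000 s = 2.280 d.
k_1 L₀/(k_r−k_1) = 0.242×27.0/(1.57−0.242) = 6.534/1.328 = 4.920 mg/L.
e^(−k_1 t) = e^(−0.242×2.280) = 0.5759; e^(−k_r t) = e^(−1.57×2.280) = 0.02788.
D = 4.920 × (0.5759 − 0.02788) + 1.31 × 0.02788 = 2.696 + 0.03652 = 2.733 mg/L.

D ≈ 2.73 mg/L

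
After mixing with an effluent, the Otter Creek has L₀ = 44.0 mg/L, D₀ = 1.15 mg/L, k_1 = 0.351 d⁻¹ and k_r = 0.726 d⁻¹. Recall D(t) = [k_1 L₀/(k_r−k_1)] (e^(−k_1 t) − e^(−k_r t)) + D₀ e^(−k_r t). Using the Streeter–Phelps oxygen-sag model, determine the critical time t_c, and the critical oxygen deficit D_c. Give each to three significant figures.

t_c ≈ 1.86 d; D_c ≈ 11.1 mg/L

t_c = [1/(k_r−k_1)] ln[(k_r/k_1)(1 − D₀(k_r−k_1)/(k_1 L₀))]
= [1/(0.726−0.351)] ln[(0.726/0.351)(1 − 1.15×0.3750/(0.351×44.0))]
= (1/0.3750) ln[2.068 × 0.9721] = 2.667 × ln(2.011) = 2.667 × 0.6984 = 1.863 d.
L(t_c) = L₀ e^(−k_1 t_c) = 44.0 × 0.5201 = 22.88 mg/L, and at the critical point k_r D_c = k_1 L, so D_c = (0.351/0.726) × 22.88 = 11.06 mg/L.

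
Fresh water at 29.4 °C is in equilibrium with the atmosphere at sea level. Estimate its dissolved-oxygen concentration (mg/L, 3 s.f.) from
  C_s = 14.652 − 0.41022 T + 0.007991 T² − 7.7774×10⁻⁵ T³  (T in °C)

C_s ≈ 7.52 mg/L

C_s = 14.652 − 0.41022×29.4 + 0.007991×29.4² − 7.7774×10⁻⁵×29.4³ = 7.522 mg/L.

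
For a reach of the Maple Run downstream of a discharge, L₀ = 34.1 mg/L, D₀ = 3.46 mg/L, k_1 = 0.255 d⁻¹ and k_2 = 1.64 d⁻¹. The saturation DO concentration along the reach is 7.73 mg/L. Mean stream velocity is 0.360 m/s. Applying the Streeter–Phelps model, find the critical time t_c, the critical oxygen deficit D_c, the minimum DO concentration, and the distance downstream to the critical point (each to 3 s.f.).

t_c ≈ 0.766 d; D_c ≈ 4.36 mg/L; min DO ≈ 3.37 mg/L; x_c ≈ 23.8 km

With k_2/k_1 = 6.431 and 1 − D₀(k_2−k_1)/(k_1 L₀) = 0.4489,
t_c = ln(6.431 × 0.4489) / (1.64 − 0.255) = ln(2.887) / 1.385 = 1.060/1.385 = 0.7655 d.
D_c = (k_1/k_2) L₀ e^(−k_1 t_c) = (0.255/1.64) × 34.1 × e^(−0.255×0.7655) = 0.1555 × 34.1 × 0.8227 = 4.362 mg/L.
Minimum DO = C_s − D_c = 7.73 − 4.362 = 3.368 mg/L.
x_c = v t_c = 0.360 m/s × 0.7655 d × 86400 s/d = 23810 m ≈ 23.8 km.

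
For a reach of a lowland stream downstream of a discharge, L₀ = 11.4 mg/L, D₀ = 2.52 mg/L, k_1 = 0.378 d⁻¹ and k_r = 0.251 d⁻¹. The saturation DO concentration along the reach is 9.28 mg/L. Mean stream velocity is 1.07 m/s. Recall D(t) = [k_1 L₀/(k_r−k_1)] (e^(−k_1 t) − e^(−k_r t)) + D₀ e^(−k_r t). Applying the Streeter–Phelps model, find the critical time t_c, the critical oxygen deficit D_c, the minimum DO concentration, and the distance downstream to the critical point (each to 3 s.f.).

t_c = [1/(k_r−k_1)] ln[(k_r/k_1)(1 − D₀(k_r−k_1)/(k_1 L₀))]
= [1/(0.251−0.378)] ln[(0.251/0.378)(1 − 2.52×-0.1270/(0.378×11.4))]
= (1/-0.1270) ln[0.6640 × 1.074] = -7.874 × ln(0.7133) = -7.874 × -0.3378 = 2.660 d.
D_c = (k_1/k_r) L₀ e^(−k_1 t_c) = (0.378/0.251) × 11.4 × e^(−0.378×2.660) = 1.506 × 11.4 × 0.3659 = 6.282 mg/L.
Minimum DO = C_s − D_c = 9.28 − 6.282 = 2.998 mg/L.
x_c = v t_c = 1.07 m/s × 2.660 d × 86400 s/d = 245900 m ≈ 246 km.

t_c ≈ 2.66 d; D_c ≈ 6.28 mg/L; min DO ≈ 3.00 mg/L; x_c ≈ 246 km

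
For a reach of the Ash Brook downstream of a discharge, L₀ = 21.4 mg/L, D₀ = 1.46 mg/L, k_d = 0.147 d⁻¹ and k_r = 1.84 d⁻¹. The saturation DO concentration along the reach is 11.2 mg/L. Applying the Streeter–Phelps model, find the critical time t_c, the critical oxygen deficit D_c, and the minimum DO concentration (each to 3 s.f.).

t_c ≈ 0.583 d; D_c ≈ 1.57 mg/L; min DO ≈ 9.63 mg/L

t_c = [1/(k_r−k_d)] ln[(k_r/k_d)(1 − D₀(k_r−k_d)/(k_d L₀))]
= [1/(1.84−0.147)] ln[(1.84/0.147)(1 − 1.46×1.693/(0.147×21.4))]
= (1/1.693) ln[12.52 × 0.2143] = 0.5907 × ln(2.682) = 0.5907 × 0.9865 = 0.5827 d.
D_c = (k_d/k_r) L₀ e^(−k_d t_c) = (0.147/1.84) × 21.4 × e^(−0.147×0.5827) = 0.07989 × 21.4 × 0.9179 = 1.569 mg/L.
Minimum DO = C_s − D_c = 11.2 − 1.569 = 9.631 mg/L.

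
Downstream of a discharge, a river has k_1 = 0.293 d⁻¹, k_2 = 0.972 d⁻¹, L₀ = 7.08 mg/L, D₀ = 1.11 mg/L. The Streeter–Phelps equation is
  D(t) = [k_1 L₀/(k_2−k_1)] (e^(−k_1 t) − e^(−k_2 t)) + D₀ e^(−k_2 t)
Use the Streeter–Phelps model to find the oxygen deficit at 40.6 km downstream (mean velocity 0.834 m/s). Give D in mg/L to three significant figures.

Travel time t = x/v = 40.6 km / (0.834 m/s) = 40600 m / 0.834 m/s = 48680 s = 0.5634 d.
k_1 L₀/(k_2−k_1) = 0.293×7.08/(0.972−0.293) = 2.074/0.6790 = 3.055 mg/L.
e^(−k_1 t) = e^(−0.293×0.5634) = 0.8478; e^(−k_2 t) = e^(−0.972×0.5634) = 0.5783.
D = 3.055 × (0.8478 − 0.5783) + 1.11 × 0.5783 = 0.8234 + 0.6419 = 1.465 mg/L.

D ≈ 1.47 mg/L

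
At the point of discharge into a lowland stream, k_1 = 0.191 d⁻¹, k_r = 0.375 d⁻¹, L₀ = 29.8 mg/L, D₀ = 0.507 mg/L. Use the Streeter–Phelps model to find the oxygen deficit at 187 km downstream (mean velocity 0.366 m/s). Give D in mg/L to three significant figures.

Travel time t = x/v = 187 km / (0.366 m/s) = 187000 m / 0.366 m/s = 510900 s = 5.914 d.
k_1 L₀/(k_r−k_1) = 0.191×29.8/(0.375−0.191) = 5.692/0.1840 = 30.93 mg/L.
e^(−k_1 t) = e^(−0.191×5.914) = 0.3232; e^(−k_r t) = e^(−0.375×5.914) = 0.1089.
D = 30.93 × (0.3232 − 0.1089) + 0.507 × 0.1089 = 6.630 + 0.05520 = 6.685 mg/L.

D ≈ 6.69 mg/L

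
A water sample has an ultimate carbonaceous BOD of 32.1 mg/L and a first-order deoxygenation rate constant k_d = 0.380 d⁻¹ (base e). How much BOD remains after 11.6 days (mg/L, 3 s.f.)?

L_t = L₀ e^(−k_d t) = 32.1 × e^(−0.380×11.6) = 32.1 × 0.01218 = 0.3910 mg/L.

L ≈ 0.391 mg/L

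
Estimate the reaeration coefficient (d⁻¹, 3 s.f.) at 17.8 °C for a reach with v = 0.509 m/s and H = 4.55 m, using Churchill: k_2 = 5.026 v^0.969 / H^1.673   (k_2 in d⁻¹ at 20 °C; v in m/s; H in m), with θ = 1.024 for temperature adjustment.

k_2(20) = 5.026 × 0.509^0.969 / 4.55^1.673 = 5.026 × 0.5198 / 12.61 = 0.2071 d⁻¹.
k_2(17.8) = 0.2071 × 1.024^(17.8−20) = 0.2071 × 0.9492 = 0.1966 d⁻¹.

k_2 ≈ 0.197 d⁻¹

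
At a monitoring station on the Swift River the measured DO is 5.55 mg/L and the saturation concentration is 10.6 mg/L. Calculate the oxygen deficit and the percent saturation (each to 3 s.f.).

D = C_s − C = 10.6 − 5.55 = 5.05 mg/L.
% saturation = 5.55/10.6 × 100 = 52.4 %.

D ≈ 5.05 mg/L; 52.4 % saturation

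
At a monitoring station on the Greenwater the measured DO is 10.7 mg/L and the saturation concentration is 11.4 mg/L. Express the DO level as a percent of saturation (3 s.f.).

93.9 % saturation

% saturation = C/C_s × 100 = 10.7/11.4 × 100 = 93.9 %.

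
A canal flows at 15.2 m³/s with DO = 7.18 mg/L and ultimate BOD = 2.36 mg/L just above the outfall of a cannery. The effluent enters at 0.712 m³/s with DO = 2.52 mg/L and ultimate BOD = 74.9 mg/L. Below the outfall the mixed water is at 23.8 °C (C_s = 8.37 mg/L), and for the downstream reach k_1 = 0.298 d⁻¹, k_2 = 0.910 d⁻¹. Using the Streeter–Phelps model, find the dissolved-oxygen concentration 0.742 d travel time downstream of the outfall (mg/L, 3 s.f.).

Mixed DO = (15.2×7.18 + 0.712×2.52)/(15.2+0.712) = 110.9/15.91 = 6.971 mg/L.
Mixed L₀ = (15.2×2.36 + 0.712×74.9)/(15.91) = 89.20/15.91 = 5.606 mg/L.
Initial deficit D₀ = C_s − DO₀ = 8.37 − 6.971 = 1.399 mg/L.
D(0.742) = [0.298×5.606/(0.910−0.298)](e^(−0.298×0.742) − e^(−0.910×0.742)) + 1.399 e^(−0.910×0.742)
= 2.730 × (0.8016 − 0.5090) + 1.399 × 0.5090 = 1.511 mg/L.
DO = 8.37 − 1.511 = 6.859 mg/L.

DO ≈ 6.86 mg/L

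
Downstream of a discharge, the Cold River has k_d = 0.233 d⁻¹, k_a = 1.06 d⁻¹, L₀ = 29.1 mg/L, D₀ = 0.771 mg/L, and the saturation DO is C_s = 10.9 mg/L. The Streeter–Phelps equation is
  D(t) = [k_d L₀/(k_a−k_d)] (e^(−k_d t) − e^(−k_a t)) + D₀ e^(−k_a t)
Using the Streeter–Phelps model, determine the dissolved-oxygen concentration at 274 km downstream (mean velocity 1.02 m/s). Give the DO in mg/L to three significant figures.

Travel time t = x/v = 274 km / (1.02 m/s) = 274000 m / 1.02 m/s = 268600 s = 3.109 d.
k_d L₀/(k_a−k_d) = 0.233×29.1/(1.06−0.233) = 6.780/0.8270 = 8.199 mg/L.
e^(−k_d t) = e^(−0.233×3.109) = 0.4846; e^(−k_a t) = e^(−1.06×3.109) = 0.03704.
D = 8.199 × (0.4846 − 0.03704) + 0.771 × 0.03704 = 3.669 + 0.02856 = 3.698 mg/L.
DO = C_s − D = 10.9 − 3.698 = 7.202 mg/L.

DO ≈ 7.20 mg/L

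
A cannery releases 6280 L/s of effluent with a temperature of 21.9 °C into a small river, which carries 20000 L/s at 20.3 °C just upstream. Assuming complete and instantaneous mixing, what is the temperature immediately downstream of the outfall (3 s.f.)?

Flow-weighted mixing: C = (Q_r C_r + Q_w C_w)/(Q_r + Q_w)
= (20000×20.3 + 6280×21.9)/(20000 + 6280) = 543500/26280 = 20.68 °C.

20.7 °C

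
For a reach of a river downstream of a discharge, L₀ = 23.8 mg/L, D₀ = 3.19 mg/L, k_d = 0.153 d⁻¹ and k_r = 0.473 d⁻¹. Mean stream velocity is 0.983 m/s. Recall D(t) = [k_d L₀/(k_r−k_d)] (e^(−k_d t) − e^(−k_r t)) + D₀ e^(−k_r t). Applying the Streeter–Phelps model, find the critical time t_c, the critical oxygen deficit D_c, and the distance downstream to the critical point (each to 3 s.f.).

t_c ≈ 2.50 d; D_c ≈ 5.25 mg/L; x_c ≈ 212 km

t_c = [1/(k_r−k_d)] ln[(k_r/k_d)(1 − D₀(k_r−k_d)/(k_d L₀))]
= [1/(0.473−0.153)] ln[(0.473/0.153)(1 − 3.19×0.3200/(0.153×23.8))]
= (1/0.3200) ln[3.092 × 0.7197] = 3.125 × ln(2.225) = 3.125 × 0.7997 = 2.499 d.
L(t_c) = L₀ e^(−k_d t_c) = 23.8 × 0.6823 = 16.24 mg/L, and at the critical point k_r D_c = k_d L, so D_c = (0.153/0.473) × 16.24 = 5.252 mg/L.
x_c = v t_c = 0.983 m/s × 2.499 d × 86400 s/d = 212200 m ≈ 212 km.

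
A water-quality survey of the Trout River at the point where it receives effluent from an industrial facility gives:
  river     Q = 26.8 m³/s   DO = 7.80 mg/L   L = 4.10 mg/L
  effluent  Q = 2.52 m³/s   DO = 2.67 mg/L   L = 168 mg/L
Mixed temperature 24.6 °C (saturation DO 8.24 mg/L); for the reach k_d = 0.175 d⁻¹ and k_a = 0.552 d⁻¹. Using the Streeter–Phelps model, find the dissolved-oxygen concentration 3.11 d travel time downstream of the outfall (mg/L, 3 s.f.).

Mixed DO = (26.8×7.80 + 2.52×2.67)/(26.8+2.52) = 215.8/29.32 = 7.359 mg/L.
Mixed L₀ = (26.8×4.10 + 2.52×168)/(29.32) = 533.2/29.32 = 18.19 mg/L.
Initial deficit D₀ = C_s − DO₀ = 8.24 − 7.359 = 0.8809 mg/L.
D(3.11) = [0.175×18.19/(0.552−0.175)](e^(−0.175×3.11) − e^(−0.552×3.11)) + 0.8809 e^(−0.552×3.11)
= 8.442 × (0.5803 − 0.1797) + 0.8809 × 0.1797 = 3.540 mg/L.
DO = 8.24 − 3.540 = 4.700 mg/L.

DO ≈ 4.70 mg/L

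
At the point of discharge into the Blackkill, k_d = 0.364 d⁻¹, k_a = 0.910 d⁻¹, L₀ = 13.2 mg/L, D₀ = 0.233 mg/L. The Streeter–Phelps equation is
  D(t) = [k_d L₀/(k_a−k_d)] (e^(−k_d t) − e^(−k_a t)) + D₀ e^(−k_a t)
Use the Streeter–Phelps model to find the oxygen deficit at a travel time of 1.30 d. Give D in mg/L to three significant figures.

k_d L₀/(k_a−k_d) = 0.364×13.2/(0.910−0.364) = 4.805/0.5460 = 8.800 mg/L.
e^(−k_d t) = e^(−0.364×1.300) = 0.6230; e^(−k_a t) = e^(−0.910×1.300) = 0.3064.
D = 8.800 × (0.6230 − 0.3064) + 0.233 × 0.3064 = 2.786 + 0.07138 = 2.858 mg/L.

D ≈ 2.86 mg/L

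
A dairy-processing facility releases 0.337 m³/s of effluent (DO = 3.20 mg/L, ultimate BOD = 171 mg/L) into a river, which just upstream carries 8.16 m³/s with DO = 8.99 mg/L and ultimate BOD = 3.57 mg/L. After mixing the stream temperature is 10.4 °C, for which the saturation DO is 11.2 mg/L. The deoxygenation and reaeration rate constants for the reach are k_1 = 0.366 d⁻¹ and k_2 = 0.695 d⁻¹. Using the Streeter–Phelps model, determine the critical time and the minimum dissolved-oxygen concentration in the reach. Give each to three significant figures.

Mixed DO = (8.16×8.99 + 0.337×3.20)/(8.16+0.337) = 74.44/8.497 = 8.760 mg/L.
Mixed L₀ = (8.16×3.57 + 0.337×171)/(8.497) = 86.76/8.497 = 10.21 mg/L.
Initial deficit D₀ = C_s − DO₀ = 11.2 − 8.760 = 2.440 mg/L.
t_c = (1/0.3290) ln[(0.695/0.366)(1 − 2.440×0.3290/(0.366×10.21))] = 3.040 × ln(1.491) = 1.214 d.
D_c = (0.366/0.695) × 10.21 × e^(−0.366×1.214) = 0.5266 × 10.21 × 0.6412 = 3.448 mg/L.
Minimum DO = 11.2 − 3.448 = 7.752 mg/L.

t_c ≈ 1.21 d; minimum DO ≈ 7.75 mg/L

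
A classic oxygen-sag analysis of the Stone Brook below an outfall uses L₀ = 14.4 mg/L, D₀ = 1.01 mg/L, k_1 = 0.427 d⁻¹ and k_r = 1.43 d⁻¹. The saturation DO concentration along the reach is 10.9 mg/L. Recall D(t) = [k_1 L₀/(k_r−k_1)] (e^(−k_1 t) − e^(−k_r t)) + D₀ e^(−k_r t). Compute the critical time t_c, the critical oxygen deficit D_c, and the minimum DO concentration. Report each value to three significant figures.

t_c ≈ 1.03 d; D_c ≈ 2.78 mg/L; min DO ≈ 8.12 mg/L

At the critical point dD/dt = 0, so k_1 L₀ e^(−k_1 t) = k_r D. Substituting D(t) from the Streeter–Phelps equation and solving for t gives
t_c = ln[(k_r/k_1)(1 − D₀(k_r−k_1)/(k_1 L₀))] / (k_r−k_1).
Here k_r−k_1 = 1.003 d⁻¹ and 1 − D₀(k_r−k_1)/(k_1 L₀) = 1 − 1.01×1.003/(0.427×14.4) = 0.8352, so
t_c = ln(3.349 × 0.8352) / 1.003 = 1.029 / 1.003 = 1.026 d.
D_c = (k_1/k_r) L₀ e^(−k_1 t_c) = (0.427/1.43) × 14.4 × e^(−0.427×1.026) = 0.2986 × 14.4 × 0.6454 = 2.775 mg/L.
Minimum DO = C_s − D_c = 10.9 − 2.775 = 8.125 mg/L.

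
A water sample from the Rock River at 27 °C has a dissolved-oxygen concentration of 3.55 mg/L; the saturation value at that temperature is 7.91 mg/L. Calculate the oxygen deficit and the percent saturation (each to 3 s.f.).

D ≈ 4.36 mg/L; 44.9 % saturation

D = C_s − C = 7.91 − 3.55 = 4.36 mg/L.
% saturation = 3.55/7.91 × 100 = 44.9 %.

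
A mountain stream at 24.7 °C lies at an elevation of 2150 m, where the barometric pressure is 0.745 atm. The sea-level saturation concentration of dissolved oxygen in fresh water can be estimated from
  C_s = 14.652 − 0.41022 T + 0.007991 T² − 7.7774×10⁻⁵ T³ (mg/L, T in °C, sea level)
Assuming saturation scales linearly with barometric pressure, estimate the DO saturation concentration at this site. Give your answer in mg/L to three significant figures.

At sea level: C_s = 14.652 − 0.41022×24.7 + 0.007991×24.7² − 7.7774×10⁻⁵×24.7³ = 8.223 mg/L.
Pressure correction: C_s' = 8.223 × 0.745 = 6.126 mg/L.

C_s ≈ 6.13 mg/L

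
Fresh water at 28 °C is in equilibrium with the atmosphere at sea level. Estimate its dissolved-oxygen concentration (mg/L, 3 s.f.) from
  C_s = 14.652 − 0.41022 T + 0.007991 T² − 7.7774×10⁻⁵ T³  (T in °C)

C_s ≈ 7.72 mg/L

C_s = 14.652 − 0.41022×28 + 0.007991×28² − 7.7774×10⁻⁵×28³ = 7.723 mg/L.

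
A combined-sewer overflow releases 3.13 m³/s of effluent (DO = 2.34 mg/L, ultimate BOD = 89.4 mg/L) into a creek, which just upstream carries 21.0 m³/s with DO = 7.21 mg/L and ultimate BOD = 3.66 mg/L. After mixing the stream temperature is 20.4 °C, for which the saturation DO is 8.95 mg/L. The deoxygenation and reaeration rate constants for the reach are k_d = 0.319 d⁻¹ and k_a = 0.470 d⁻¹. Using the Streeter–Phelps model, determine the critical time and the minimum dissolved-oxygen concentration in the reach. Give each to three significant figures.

Mixed DO = (21.0×7.21 + 3.13×2.34)/(21.0+3.13) = 158.7/24.13 = 6.578 mg/L.
Mixed L₀ = (21.0×3.66 + 3.13×89.4)/(24.13) = 356.7/24.13 = 14.78 mg/L.
Initial deficit D₀ = C_s − DO₀ = 8.95 − 6.578 = 2.372 mg/L.
t_c = (1/0.1510) ln[(0.470/0.319)(1 − 2.372×0.1510/(0.319×14.78))] = 6.623 × ln(1.361) = 2.043 d.
D_c = (0.319/0.470) × 14.78 × e^(−0.319×2.043) = 0.6787 × 14.78 × 0.5211 = 5.228 mg/L.
Minimum DO = 8.95 − 5.228 = 3.722 mg/L.

t_c ≈ 2.04 d; minimum DO ≈ 3.72 mg/L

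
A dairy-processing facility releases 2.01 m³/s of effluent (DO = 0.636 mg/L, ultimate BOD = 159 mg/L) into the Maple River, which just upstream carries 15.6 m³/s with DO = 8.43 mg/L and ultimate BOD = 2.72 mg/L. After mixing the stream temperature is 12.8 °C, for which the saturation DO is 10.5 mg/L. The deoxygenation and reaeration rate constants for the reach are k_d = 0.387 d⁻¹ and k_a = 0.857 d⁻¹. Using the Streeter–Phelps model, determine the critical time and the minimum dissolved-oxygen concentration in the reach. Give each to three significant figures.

t_c ≈ 1.28 d; minimum DO ≈ 4.85 mg/L

Mixed DO = (15.6×8.43 + 2.01×0.636)/(15.6+2.01) = 132.8/17.61 = 7.540 mg/L.
Mixed L₀ = (15.6×2.72 + 2.01×159)/(17.61) = 362.0/17.61 = 20.56 mg/L.
Initial deficit D₀ = C_s − DO₀ = 10.5 − 7.540 = 2.960 mg/L.
t_c = (1/0.4700) ln[(0.857/0.387)(1 − 2.960×0.4700/(0.387×20.56))] = 2.128 × ln(1.827) = 1.283 d.
D_c = (0.387/0.857) × 20.56 × e^(−0.387×1.283) = 0.4516 × 20.56 × 0.6087 = 5.651 mg/L.
Minimum DO = 10.5 − 5.651 = 4.849 mg/L.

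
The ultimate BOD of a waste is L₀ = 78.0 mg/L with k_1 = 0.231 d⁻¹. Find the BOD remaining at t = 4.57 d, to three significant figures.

L ≈ 27.1 mg/L

L_t = L₀ e^(−k_1 t) = 78.0 × e^(−0.231×4.57) = 78.0 × 0.3480 = 27.14 mg/L.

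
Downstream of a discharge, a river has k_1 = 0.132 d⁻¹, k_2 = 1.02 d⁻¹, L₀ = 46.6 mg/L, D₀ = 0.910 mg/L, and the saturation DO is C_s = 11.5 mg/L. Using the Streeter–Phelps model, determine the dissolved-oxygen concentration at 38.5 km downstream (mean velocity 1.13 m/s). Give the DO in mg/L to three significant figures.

DO ≈ 8.95 mg/L

Travel time t = x/v = 38.5 km / (1.13 m/s) = 38500 m / 1.13 m/s = 34070 s = 0.3943 d.
k_1 L₀/(k_2−k_1) = 0.132×46.6/(1.02−0.132) = 6.151/0.8880 = 6.927 mg/L.
e^(−k_1 t) = e^(−0.132×0.3943) = 0.9493; e^(−k_2 t) = e^(−1.02×0.3943) = 0.6688.
D = 6.927 × (0.9493 − 0.6688) + 0.910 × 0.6688 = 1.943 + 0.6086 = 2.551 mg/L.
DO = C_s − D = 11.5 − 2.551 = 8.949 mg/L.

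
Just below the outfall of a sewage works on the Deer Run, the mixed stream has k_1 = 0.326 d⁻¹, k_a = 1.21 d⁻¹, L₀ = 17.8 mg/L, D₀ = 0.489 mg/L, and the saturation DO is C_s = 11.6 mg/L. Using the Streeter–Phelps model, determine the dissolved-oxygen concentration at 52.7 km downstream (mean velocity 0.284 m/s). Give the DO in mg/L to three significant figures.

Travel time t = x/v = 52.7 km / (0.284 m/s) = 52700 m / 0.284 m/s = 185600 s = 2.148 d.
k_1 L₀/(k_a−k_1) = 0.326×17.8/(1.21−0.326) = 5.803/0.8840 = 6.564 mg/L.
e^(−k_1 t) = e^(−0.326×2.148) = 0.4965; e^(−k_a t) = e^(−1.21×2.148) = 0.07437.
D = 6.564 × (0.4965 − 0.07437) + 0.489 × 0.07437 = 2.771 + 0.03637 = 2.807 mg/L.
DO = C_s − D = 11.6 − 2.807 = 8.793 mg/L.

DO ≈ 8.79 mg/L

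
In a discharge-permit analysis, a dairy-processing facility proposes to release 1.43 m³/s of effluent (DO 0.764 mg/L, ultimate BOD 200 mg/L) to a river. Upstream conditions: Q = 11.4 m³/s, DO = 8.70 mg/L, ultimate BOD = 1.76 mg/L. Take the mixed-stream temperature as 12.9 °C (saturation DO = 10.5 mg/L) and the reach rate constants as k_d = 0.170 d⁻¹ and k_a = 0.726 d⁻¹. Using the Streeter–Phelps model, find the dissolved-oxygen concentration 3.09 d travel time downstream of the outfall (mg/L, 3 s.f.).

DO ≈ 6.68 mg/L

Mixed DO = (11.4×8.70 + 1.43×0.764)/(11.4+1.43) = 100.3/12.83 = 7.815 mg/L.
Mixed L₀ = (11.4×1.76 + 1.43×200)/(12.83) = 306.1/12.83 = 23.86 mg/L.
Initial deficit D₀ = C_s − DO₀ = 10.5 − 7.815 = 2.685 mg/L.
D(3.09) = [0.170×23.86/(0.726−0.170)](e^(−0.170×3.09) − e^(−0.726×3.09)) + 2.685 e^(−0.726×3.09)
= 7.294 × (0.5914 − 0.1061) + 2.685 × 0.1061 = 3.824 mg/L.
DO = 10.5 − 3.824 = 6.676 mg/L.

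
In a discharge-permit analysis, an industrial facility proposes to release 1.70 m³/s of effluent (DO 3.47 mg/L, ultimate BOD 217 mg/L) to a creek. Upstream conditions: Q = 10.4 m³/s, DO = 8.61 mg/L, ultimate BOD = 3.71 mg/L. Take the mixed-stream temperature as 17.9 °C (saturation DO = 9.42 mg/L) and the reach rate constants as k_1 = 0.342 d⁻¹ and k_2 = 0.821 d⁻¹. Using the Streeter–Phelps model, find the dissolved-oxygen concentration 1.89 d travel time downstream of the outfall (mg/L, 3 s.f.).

DO ≈ 1.59 mg/L

Mixed DO = (10.4×8.61 + 1.70×3.47)/(10.4+1.70) = 95.44/12.10 = 7.888 mg/L.
Mixed L₀ = (10.4×3.71 + 1.70×217)/(12.10) = 407.5/12.10 = 33.68 mg/L.
Initial deficit D₀ = C_s − DO₀ = 9.42 − 7.888 = 1.532 mg/L.
D(1.89) = [0.342×33.68/(0.821−0.342)](e^(−0.342×1.89) − e^(−0.821×1.89)) + 1.532 e^(−0.821×1.89)
= 24.04 × (0.5239 − 0.2119) + 1.532 × 0.2119 = 7.828 mg/L.
DO = 9.42 − 7.828 = 1.592 mg/L.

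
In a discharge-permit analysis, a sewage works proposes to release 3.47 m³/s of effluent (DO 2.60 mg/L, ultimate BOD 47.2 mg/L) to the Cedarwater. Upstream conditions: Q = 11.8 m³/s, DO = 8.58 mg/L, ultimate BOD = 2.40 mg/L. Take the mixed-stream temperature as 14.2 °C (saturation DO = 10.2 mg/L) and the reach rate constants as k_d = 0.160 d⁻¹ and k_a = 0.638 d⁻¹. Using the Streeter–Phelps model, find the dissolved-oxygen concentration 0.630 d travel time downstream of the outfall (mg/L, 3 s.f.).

DO ≈ 7.22 mg/L

Mixed DO = (11.8×8.58 + 3.47×2.60)/(11.8+3.47) = 110.3/15.27 = 7.221 mg/L.
Mixed L₀ = (11.8×2.40 + 3.47×47.2)/(15.27) = 192.1/15.27 = 12.58 mg/L.
Initial deficit D₀ = C_s − DO₀ = 10.2 − 7.221 = 2.979 mg/L.
D(0.630) = [0.160×12.58/(0.638−0.160)](e^(−0.160×0.630) − e^(−0.638×0.630)) + 2.979 e^(−0.638×0.630)
= 4.211 × (0.9041 − 0.6690) + 2.979 × 0.6690 = 2.983 mg/L.
DO = 10.2 − 2.983 = 7.217 mg/L.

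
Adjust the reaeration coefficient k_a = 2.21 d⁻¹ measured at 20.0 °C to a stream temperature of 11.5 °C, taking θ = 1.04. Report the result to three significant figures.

k_a ≈ 1.58 d⁻¹

k_a(T₂) = k_a(T₁) · θ^(T₂−T₁) = 2.21 × 1.04^(11.5−20.0)
= 2.21 × 1.04^-8.50 = 2.21 × 0.7165 = 1.583 d⁻¹.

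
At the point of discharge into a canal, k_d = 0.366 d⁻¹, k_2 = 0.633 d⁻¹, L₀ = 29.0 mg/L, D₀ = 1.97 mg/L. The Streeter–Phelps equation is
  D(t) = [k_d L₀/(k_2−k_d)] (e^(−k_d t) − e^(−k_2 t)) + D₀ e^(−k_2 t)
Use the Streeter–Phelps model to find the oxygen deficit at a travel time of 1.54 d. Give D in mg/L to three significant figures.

k_d L₀/(k_2−k_d) = 0.366×29.0/(0.633−0.366) = 10.61/0.2670 = 39.75 mg/L.
e^(−k_d t) = e^(−0.366×1.540) = 0.5691; e^(−k_2 t) = e^(−0.633×1.540) = 0.3773.
D = 39.75 × (0.5691 − 0.3773) + 1.97 × 0.3773 = 7.628 + 0.7432 = 8.371 mg/L.

D ≈ 8.37 mg/L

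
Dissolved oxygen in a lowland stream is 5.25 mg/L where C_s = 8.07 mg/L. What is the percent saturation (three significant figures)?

65.1 % saturation

% saturation = C/C_s × 100 = 5.25/8.07 × 100 = 65.1 %.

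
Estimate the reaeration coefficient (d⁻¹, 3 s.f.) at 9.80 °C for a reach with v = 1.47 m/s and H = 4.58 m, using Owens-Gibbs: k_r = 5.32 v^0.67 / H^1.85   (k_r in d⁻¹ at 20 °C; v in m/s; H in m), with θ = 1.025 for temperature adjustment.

k_r ≈ 0.321 d⁻¹

k_r(20) = 5.32 × 1.47^0.67 / 4.58^1.85 = 5.32 × 1.295 / 16.70 = 0.4125 d⁻¹.
k_r(9.80) = 0.4125 × 1.025^(9.80−20) = 0.4125 × 0.7773 = 0.3206 d⁻¹.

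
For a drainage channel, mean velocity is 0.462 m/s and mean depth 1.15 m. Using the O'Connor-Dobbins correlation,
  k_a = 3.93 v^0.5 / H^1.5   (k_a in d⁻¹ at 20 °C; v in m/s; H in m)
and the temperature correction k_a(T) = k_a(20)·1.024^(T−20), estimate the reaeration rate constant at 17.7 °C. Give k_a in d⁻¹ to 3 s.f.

k_a(20) = 3.93 × 0.462^0.5 / 1.15^1.5 = 3.93 × 0.6797 / 1.233 = 2.166 d⁻¹.
k_a(17.7) = 2.166 × 1.024^(17.7−20) = 2.166 × 0.9469 = 2.051 d⁻¹.

k_a ≈ 2.05 d⁻¹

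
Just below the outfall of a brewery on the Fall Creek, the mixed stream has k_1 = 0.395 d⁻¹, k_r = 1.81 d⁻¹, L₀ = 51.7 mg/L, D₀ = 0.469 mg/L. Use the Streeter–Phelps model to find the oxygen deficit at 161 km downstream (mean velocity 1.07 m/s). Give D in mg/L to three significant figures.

Travel time t = x/v = 161 km / (1.07 m/s) = 161000 m / 1.07 m/s = 150500 s = 1.742 d.
k_1 L₀/(k_r−k_1) = 0.395×51.7/(1.81−0.395) = 20.42/1.415 = 14.43 mg/L.
e^(−k_1 t) = e^(−0.395×1.742) = 0.5026; e^(−k_r t) = e^(−1.81×1.742) = 0.04276.
D = 14.43 × (0.5026 − 0.04276) + 0.469 × 0.04276 = 6.637 + 0.02005 = 6.657 mg/L.

D ≈ 6.66 mg/L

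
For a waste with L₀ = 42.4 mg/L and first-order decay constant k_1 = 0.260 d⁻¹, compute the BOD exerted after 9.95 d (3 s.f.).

y ≈ 39.2 mg/L

y_t = L₀(1 − e^(−k_1 t)) = 42.4 × (1 − e^(−0.260×9.95))
= 42.4 × (1 − 0.07525) = 42.4 × 0.9248 = 39.21 mg/L.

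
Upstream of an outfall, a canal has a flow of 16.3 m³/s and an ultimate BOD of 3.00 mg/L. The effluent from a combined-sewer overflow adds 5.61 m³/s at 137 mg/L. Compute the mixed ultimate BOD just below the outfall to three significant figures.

Flow-weighted mixing: C = (Q_r C_r + Q_w C_w)/(Q_r + Q_w)
= (16.3×3.00 + 5.61×137)/(16.3 + 5.61) = 817.5/21.91 = 37.31 mg/L.

37.3 mg/L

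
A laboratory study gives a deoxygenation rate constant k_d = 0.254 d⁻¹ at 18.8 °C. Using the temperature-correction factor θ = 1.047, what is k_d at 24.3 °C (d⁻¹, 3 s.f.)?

k_d ≈ 0.327 d⁻¹

k_d(T₂) = k_d(T₁) · θ^(T₂−T₁) = 0.254 × 1.047^(24.3−18.8)
= 0.254 × 1.047^5.50 = 0.254 × 1.287 = 0.3270 d⁻¹.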